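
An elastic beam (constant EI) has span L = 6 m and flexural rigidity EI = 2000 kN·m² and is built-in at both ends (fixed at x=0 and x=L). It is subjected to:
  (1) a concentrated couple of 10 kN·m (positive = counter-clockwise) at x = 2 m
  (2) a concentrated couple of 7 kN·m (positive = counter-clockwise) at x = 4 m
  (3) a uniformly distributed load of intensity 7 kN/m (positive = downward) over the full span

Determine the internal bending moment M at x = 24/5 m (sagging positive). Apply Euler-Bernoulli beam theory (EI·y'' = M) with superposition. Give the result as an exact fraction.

M(24/5) = -51/25 kN·m

Load 1 — applied couple M₀=10 kN·m at a=2 m (b=L-a=4):
  M_1 = R_Ax - M_A - M₀  [x>a] with R_A=20/9, M_A=0 = (20/9)·(24/5) - 0 - 10 = 2/3 kN·m
Load 2 — applied couple M₀=7 kN·m at a=4 m (b=L-a=2):
  M_2 = R_Ax - M_A - M₀  [x>a] with R_A=14/9, M_A=7/3 = (14/9)·(24/5) - (7/3) - 7 = -28/15 kN·m
Load 3 — uniform load w=7 kN/m over full span:
  M_3 = wLx/2 - wL²/12 - wx²/2 = 7·6·(24/5)/2 - 7·6²/12 - 7·(24/5)²/2 = -21/25 kN·m
Superposition: M = Σ M_i = -51/25 kN·m ≈ -2.040000 kN·m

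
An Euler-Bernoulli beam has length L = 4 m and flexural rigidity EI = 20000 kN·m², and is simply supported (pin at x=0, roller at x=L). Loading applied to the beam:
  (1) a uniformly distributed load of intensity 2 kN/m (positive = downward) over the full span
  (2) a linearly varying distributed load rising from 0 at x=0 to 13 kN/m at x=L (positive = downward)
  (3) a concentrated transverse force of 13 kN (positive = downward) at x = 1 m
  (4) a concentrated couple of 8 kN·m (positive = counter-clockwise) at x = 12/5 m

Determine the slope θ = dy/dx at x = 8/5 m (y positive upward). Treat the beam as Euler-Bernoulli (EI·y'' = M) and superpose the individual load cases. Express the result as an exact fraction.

θ(8/5) = -404951/900000000 rad

Load 1 — uniform load w=2 kN/m over full span:
  θ_1 = -w(L³-6Lx²+4x³)/(24EI) = -2·(4³-6·4·(8/5)²+4·(8/5)³)/(24·20000) = -37/468750 rad
Load 2 — triangular load w₀=13 kN/m (0→w₀ over full span):
  θ_2 = -w₀(7L⁴-30L²x²+15x⁴)/(360LEI) = -13·(7·4⁴-30·4²·(8/5)²+15·(8/5)⁴)/(360·4·20000) = -4199/14062500 rad
Load 3 — point force P=13 kN at a=1 m (b=L-a=3):
  θ_3 = -Pa(2L²-6Lx+3x²+a²)/(6LEI)  [x>a] = -13·1·(2·4²-6·4·(8/5)+3·(8/5)²+1²)/(6·4·20000) = -247/4000000 rad
Load 4 — applied couple M₀=8 kN·m at a=12/5 m (b=L-a=8/5):
  θ_4 = (M₀x²/(2L)+C₁)/EI  [x≤a] with C₁=M₀(3b²-L²)/(6L)=-208/75 = (8·(8/5)²/(2·4)+(-208/75))/20000 = -1/93750 rad
Superposition: θ = Σ θ_i = -404951/900000000 rad ≈ -0.000450 rad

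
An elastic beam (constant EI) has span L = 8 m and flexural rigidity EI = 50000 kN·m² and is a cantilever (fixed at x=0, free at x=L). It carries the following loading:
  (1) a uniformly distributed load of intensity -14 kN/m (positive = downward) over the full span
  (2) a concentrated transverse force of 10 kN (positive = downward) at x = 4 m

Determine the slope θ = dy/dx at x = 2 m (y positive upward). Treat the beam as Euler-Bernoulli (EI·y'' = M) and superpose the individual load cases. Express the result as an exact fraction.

θ(2) = 473/37500 rad

Load 1 — uniform load w=-14 kN/m over full span:
  θ_1 = -wx(x²-3Lx+3L²)/(6EI) = -(-14)·2·(2²-3·8·2+3·8²)/(6·50000) = 259/18750 rad
Load 2 — point force P=10 kN at a=4 m (b=L-a=4):
  θ_2 = -Px(2a-x)/(2EI)  [x≤a] = -10·2·(2·4-2)/(2·50000) = -3/2500 rad
Superposition: θ = Σ θ_i = 473/37500 rad ≈ 0.012613 rad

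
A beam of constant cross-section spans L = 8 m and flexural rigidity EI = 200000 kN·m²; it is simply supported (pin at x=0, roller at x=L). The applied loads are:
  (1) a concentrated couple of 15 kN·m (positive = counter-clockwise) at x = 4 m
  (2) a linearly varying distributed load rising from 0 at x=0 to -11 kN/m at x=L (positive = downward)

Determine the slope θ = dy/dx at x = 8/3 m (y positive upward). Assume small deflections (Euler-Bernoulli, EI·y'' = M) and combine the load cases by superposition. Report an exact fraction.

θ(8/3) = 75241/243000000 rad

Load 1 — applied couple M₀=15 kN·m at a=4 m (b=L-a=4):
  θ_1 = (M₀x²/(2L)+C₁)/EI  [x≤a] with C₁=M₀(3b²-L²)/(6L)=-5 = (15·(8/3)²/(2·8)+(-5))/200000 = 1/120000 rad
Load 2 — triangular load w₀=-11 kN/m (0→w₀ over full span):
  θ_2 = -w₀(7L⁴-30L²x²+15x⁴)/(360LEI) = -(-11)·(7·8⁴-30·8²·(8/3)²+15·(8/3)⁴)/(360·8·200000) = 1144/3796875 rad
Superposition: θ = Σ θ_i = 75241/243000000 rad ≈ 0.000310 rad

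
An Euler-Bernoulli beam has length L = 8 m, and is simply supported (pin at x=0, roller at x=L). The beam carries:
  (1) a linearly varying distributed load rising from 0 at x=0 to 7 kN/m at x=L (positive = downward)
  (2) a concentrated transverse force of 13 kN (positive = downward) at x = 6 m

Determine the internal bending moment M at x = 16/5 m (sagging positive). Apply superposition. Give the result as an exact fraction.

M(16/5) = 4436/125 kN·m

Load 1 — triangular load w₀=7 kN/m (0→w₀ over full span):
  M_1 = w₀Lx/6 - w₀x³/(6L) = 7·8·(16/5)/6 - 7·(16/5)³/(6·8) = 3136/125 kN·m
Load 2 — point force P=13 kN at a=6 m (b=L-a=2):
  M_2 = Pbx/L  [x≤a] = 13·2·(16/5)/8 = 52/5 kN·m
Superposition: M = Σ M_i = 4436/125 kN·m ≈ 35.488000 kN·m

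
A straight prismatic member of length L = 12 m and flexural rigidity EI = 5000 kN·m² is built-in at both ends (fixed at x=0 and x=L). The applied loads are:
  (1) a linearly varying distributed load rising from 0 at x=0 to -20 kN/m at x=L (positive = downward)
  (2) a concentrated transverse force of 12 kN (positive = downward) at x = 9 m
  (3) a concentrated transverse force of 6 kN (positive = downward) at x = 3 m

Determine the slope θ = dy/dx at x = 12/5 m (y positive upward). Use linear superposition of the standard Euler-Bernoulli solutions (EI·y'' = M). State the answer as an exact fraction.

θ(12/5) = 13563/625000 rad

Load 1 — triangular load w₀=-20 kN/m (0→w₀ over full span):
  θ_1 = -w₀(2x(L-x)(L-2x)(x+2L)+x²(L-x)²)/(120LEI) = -(-20)·(2·(12/5)·(12-(12/5))·(12-2·(12/5))·((12/5)+2·12)+(12/5)²·(12-(12/5))²)/(120·12·5000) = 2016/78125 rad
Load 2 — point force P=12 kN at a=9 m (b=L-a=3):
  θ_2 = -Pb²x(2aL-(3a+b)x)/(2L³EI)  [x≤a] = -12·3²·(12/5)·(2·9·12-(3·9+3)·(12/5))/(2·12³·5000) = -27/12500 rad
Load 3 — point force P=6 kN at a=3 m (b=L-a=9):
  θ_3 = -Pb²x(2aL-(3a+b)x)/(2L³EI)  [x≤a] = -6·9²·(12/5)·(2·3·12-(3·3+9)·(12/5))/(2·12³·5000) = -243/125000 rad
Superposition: θ = Σ θ_i = 13563/625000 rad ≈ 0.021701 rad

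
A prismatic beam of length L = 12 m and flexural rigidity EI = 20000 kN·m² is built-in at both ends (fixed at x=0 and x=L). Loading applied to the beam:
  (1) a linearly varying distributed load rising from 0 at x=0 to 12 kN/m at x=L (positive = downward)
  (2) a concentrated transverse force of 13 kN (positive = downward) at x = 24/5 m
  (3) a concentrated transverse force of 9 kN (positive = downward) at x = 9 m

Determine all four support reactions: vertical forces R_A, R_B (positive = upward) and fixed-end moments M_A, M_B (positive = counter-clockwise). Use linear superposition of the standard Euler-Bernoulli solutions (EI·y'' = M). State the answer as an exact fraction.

R_A = 125721/4000 kN, M_A = 170253/2000 kN·m, R_B = 250279/4000 kN, M_B = -233127/2000 kN·m

Load 1 — triangular load w₀=12 kN/m (0→w₀ over full span):
  R_A = 3w₀L/20 = 3·12·12/20 = 108/5 kN
  M_A = w₀L²/30 = 12·12²/30 = 288/5 kN·m
  R_B = 7w₀L/20 = 7·12·12/20 = 252/5 kN
  M_B = -w₀L²/20 = -12·12²/20 = -432/5 kN·m
Load 2 — point force P=13 kN at a=24/5 m (b=L-a=36/5):
  R_A = Pb²(3a+b)/L³ = 13·(36/5)²·(3·(24/5)+(36/5))/12³ = 1053/125 kN
  M_A = Pab²/L² = 13·(24/5)·(36/5)²/12² = 2808/125 kN·m
  R_B = Pa²(a+3b)/L³ = 13·(24/5)²·((24/5)+3·(36/5))/12³ = 572/125 kN
  M_B = -Pa²b/L² = -13·(24/5)²·(36/5)/12² = -1872/125 kN·m
Load 3 — point force P=9 kN at a=9 m (b=L-a=3):
  R_A = Pb²(3a+b)/L³ = 9·3²·(3·9+3)/12³ = 45/32 kN
  M_A = Pab²/L² = 9·9·3²/12² = 81/16 kN·m
  R_B = Pa²(a+3b)/L³ = 9·9²·(9+3·3)/12³ = 243/32 kN
  M_B = -Pa²b/L² = -9·9²·3/12² = -243/16 kN·m
Superposition: R_A = 125721/4000 kN, M_A = 170253/2000 kN·m, R_B = 250279/4000 kN, M_B = -233127/2000 kN·m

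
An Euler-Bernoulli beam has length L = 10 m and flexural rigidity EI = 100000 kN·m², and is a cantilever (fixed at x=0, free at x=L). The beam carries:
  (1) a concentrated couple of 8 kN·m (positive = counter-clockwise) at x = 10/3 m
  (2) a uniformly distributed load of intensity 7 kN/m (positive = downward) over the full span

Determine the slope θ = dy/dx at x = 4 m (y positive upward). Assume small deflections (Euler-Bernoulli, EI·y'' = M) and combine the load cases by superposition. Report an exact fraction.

Load 1 — applied couple M₀=8 kN·m at a=10/3 m (b=L-a=20/3):
  θ_1 = M₀a/EI  [x>a] = 8·(10/3)/100000 = 1/3750 rad
Load 2 — uniform load w=7 kN/m over full span:
  θ_2 = -wx(x²-3Lx+3L²)/(6EI) = -7·4·(4²-3·10·4+3·10²)/(6·100000) = -343/37500 rad
Superposition: θ = Σ θ_i = -111/12500 rad ≈ -0.008880 rad

θ(4) = -111/12500 rad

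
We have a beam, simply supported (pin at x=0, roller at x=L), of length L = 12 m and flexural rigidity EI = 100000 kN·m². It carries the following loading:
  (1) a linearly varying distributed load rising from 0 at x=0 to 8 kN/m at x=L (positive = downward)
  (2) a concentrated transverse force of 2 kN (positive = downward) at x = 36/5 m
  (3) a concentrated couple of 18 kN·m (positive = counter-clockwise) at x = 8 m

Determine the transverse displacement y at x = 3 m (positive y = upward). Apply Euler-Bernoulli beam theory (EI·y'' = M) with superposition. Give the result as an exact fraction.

y(3) = -105723/12500000 m

Load 1 — triangular load w₀=8 kN/m (0→w₀ over full span):
  y_1 = -w₀x(7L⁴-10L²x²+3x⁴)/(360LEI) = -8·3·(7·12⁴-10·12²·3²+3·3⁴)/(360·12·100000) = -2943/400000 m
Load 2 — point force P=2 kN at a=36/5 m (b=L-a=24/5):
  y_2 = -Pbx(L²-b²-x²)/(6LEI)  [x≤a] = -2·(24/5)·3·(12²-(24/5)²-3²)/(6·12·100000) = -2799/6250000 m
Load 3 — applied couple M₀=18 kN·m at a=8 m (b=L-a=4):
  y_3 = (M₀x³/(6L)+C₁x)/EI  [x≤a] with C₁=M₀(3b²-L²)/(6L)=-24 = (18·3³/(6·12)+(-24)·3)/100000 = -261/400000 m
Superposition: y = Σ y_i = -105723/12500000 m ≈ -0.008458 m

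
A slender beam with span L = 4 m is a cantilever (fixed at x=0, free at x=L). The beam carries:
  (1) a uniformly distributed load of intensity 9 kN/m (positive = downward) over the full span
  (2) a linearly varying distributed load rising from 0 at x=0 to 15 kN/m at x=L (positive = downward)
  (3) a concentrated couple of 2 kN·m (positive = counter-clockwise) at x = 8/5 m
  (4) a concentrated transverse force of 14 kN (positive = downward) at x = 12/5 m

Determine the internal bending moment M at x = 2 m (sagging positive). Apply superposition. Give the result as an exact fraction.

M(2) = -243/5 kN·m

Load 1 — uniform load w=9 kN/m over full span:
  M_1 = -w(L-x)²/2 = -9·(4-2)²/2 = -18 kN·m
Load 2 — triangular load w₀=15 kN/m (0→w₀ over full span):
  M_2 = w₀Lx/2 - w₀L²/3 - w₀x³/(6L) = 15·4·2/2 - 15·4²/3 - 15·2³/(6·4) = -25 kN·m
Load 3 — applied couple M₀=2 kN·m at a=8/5 m (b=L-a=12/5):
  M_3 = 0  [x>a] = 0 kN·m
Load 4 — point force P=14 kN at a=12/5 m (b=L-a=8/5):
  M_4 = -P(a-x)  [x≤a] = -14·((12/5)-2) = -28/5 kN·m
Superposition: M = Σ M_i = -243/5 kN·m ≈ -48.600000 kN·m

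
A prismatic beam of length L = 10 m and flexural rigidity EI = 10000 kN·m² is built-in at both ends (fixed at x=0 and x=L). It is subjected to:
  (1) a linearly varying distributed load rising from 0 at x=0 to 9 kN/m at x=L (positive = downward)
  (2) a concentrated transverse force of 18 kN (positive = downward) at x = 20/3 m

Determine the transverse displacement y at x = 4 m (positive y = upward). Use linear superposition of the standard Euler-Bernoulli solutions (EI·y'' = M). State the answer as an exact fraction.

Load 1 — triangular load w₀=9 kN/m (0→w₀ over full span):
  y_1 = -w₀x²(L-x)²(x+2L)/(120LEI) = -9·4²·(10-4)²·(4+2·10)/(120·10·10000) = -162/15625 m
Load 2 — point force P=18 kN at a=20/3 m (b=L-a=10/3):
  y_2 = -Pb²x²(3aL-(3a+b)x)/(6L³EI)  [x≤a] = -18·(10/3)²·4²·(3·(20/3)·10-(3·(20/3)+(10/3))·4)/(6·10³·10000) = -32/5625 m
Superposition: y = Σ y_i = -2258/140625 m ≈ -0.016057 m

y(4) = -2258/140625 m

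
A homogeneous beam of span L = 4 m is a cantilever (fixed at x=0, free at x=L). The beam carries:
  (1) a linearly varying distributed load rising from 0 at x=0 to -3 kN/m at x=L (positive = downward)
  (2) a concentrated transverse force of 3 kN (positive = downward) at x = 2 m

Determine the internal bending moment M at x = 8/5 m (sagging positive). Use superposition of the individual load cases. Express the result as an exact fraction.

Load 1 — triangular load w₀=-3 kN/m (0→w₀ over full span):
  M_1 = w₀Lx/2 - w₀L²/3 - w₀x³/(6L) = (-3)·4·(8/5)/2 - (-3)·4²/3 - (-3)·(8/5)³/(6·4) = 864/125 kN·m
Load 2 — point force P=3 kN at a=2 m (b=L-a=2):
  M_2 = -P(a-x)  [x≤a] = -3·(2-(8/5)) = -6/5 kN·m
Superposition: M = Σ M_i = 714/125 kN·m ≈ 5.712000 kN·m

M(8/5) = 714/125 kN·m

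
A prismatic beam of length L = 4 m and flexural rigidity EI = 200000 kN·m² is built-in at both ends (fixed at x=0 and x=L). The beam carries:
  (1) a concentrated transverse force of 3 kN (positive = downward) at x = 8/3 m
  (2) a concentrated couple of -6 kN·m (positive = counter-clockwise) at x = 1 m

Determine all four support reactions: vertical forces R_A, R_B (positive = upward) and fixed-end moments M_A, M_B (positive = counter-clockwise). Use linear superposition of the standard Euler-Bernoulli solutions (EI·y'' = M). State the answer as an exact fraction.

Load 1 — point force P=3 kN at a=8/3 m (b=L-a=4/3):
  R_A = Pb²(3a+b)/L³ = 3·(4/3)²·(3·(8/3)+(4/3))/4³ = 7/9 kN
  M_A = Pab²/L² = 3·(8/3)·(4/3)²/4² = 8/9 kN·m
  R_B = Pa²(a+3b)/L³ = 3·(8/3)²·((8/3)+3·(4/3))/4³ = 20/9 kN
  M_B = -Pa²b/L² = -3·(8/3)²·(4/3)/4² = -16/9 kN·m
Load 2 — applied couple M₀=-6 kN·m at a=1 m (b=L-a=3):
  R_A = 6M₀ab/L³ = 6·(-6)·1·3/4³ = -27/16 kN
  M_A = M₀b(2a-b)/L² = (-6)·3·(2·1-3)/4² = 9/8 kN·m
  R_B = -6M₀ab/L³ = -6·(-6)·1·3/4³ = 27/16 kN
  M_B = M₀a(2b-a)/L² = (-6)·1·(2·3-1)/4² = -15/8 kN·m
Superposition: R_A = -131/144 kN, M_A = 145/72 kN·m, R_B = 563/144 kN, M_B = -263/72 kN·m

R_A = -131/144 kN, M_A = 145/72 kN·m, R_B = 563/144 kN, M_B = -263/72 kN·m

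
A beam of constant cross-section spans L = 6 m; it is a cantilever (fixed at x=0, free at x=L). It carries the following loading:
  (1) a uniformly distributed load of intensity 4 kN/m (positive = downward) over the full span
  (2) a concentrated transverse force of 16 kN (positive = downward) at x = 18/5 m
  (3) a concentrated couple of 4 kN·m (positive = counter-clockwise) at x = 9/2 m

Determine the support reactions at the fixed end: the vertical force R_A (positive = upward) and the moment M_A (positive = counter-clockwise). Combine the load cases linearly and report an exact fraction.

R_A = 40 kN, M_A = 628/5 kN·m

Load 1 — uniform load w=4 kN/m over full span:
  R_A = wL = 4·6 = 24 kN
  M_A = wL²/2 = 4·6²/2 = 72 kN·m
Load 2 — point force P=16 kN at a=18/5 m (b=L-a=12/5):
  R_A = P = 16 kN
  M_A = Pa = 16·(18/5) = 288/5 kN·m
Load 3 — applied couple M₀=4 kN·m at a=9/2 m (b=L-a=3/2):
  R_A = 0 kN
  M_A = -M₀ = -4 kN·m
Superposition: R_A = 40 kN, M_A = 628/5 kN·m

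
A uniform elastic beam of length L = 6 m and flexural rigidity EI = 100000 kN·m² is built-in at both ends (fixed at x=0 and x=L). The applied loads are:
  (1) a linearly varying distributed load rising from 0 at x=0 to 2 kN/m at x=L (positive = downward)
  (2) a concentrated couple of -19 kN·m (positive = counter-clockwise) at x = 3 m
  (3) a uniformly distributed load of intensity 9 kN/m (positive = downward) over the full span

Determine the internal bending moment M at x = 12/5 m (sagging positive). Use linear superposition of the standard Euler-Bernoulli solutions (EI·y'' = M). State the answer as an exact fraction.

M(12/5) = 3191/500 kN·m

Load 1 — triangular load w₀=2 kN/m (0→w₀ over full span):
  M_1 = 3w₀Lx/20 - w₀L²/30 - w₀x³/(6L) = 3·2·6·(12/5)/20 - 2·6²/30 - 2·(12/5)³/(6·6) = 144/125 kN·m
Load 2 — applied couple M₀=-19 kN·m at a=3 m (b=L-a=3):
  M_2 = R_Ax - M_A  [x≤a] with R_A=-19/4, M_A=-19/4 = (-19/4)·(12/5) - (-19/4) = -133/20 kN·m
Load 3 — uniform load w=9 kN/m over full span:
  M_3 = wLx/2 - wL²/12 - wx²/2 = 9·6·(12/5)/2 - 9·6²/12 - 9·(12/5)²/2 = 297/25 kN·m
Superposition: M = Σ M_i = 3191/500 kN·m ≈ 6.382000 kN·m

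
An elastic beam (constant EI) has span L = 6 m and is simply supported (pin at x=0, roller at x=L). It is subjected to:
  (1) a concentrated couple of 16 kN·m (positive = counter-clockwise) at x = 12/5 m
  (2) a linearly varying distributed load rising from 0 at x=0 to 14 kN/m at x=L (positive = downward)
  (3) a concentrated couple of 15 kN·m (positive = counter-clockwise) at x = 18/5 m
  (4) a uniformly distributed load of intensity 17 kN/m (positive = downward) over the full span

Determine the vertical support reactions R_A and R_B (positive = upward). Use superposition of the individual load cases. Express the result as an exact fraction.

R_A = 421/6 kN, R_B = 443/6 kN

Load 1 — applied couple M₀=16 kN·m at a=12/5 m (b=L-a=18/5):
  R_A = M₀/L = 16/6 = 8/3 kN
  R_B = -M₀/L = -16/6 = -8/3 kN
Load 2 — triangular load w₀=14 kN/m (0→w₀ over full span):
  R_A = w₀L/6 = 14·6/6 = 14 kN
  R_B = w₀L/3 = 14·6/3 = 28 kN
Load 3 — applied couple M₀=15 kN·m at a=18/5 m (b=L-a=12/5):
  R_A = M₀/L = 15/6 = 5/2 kN
  R_B = -M₀/L = -15/6 = -5/2 kN
Load 4 — uniform load w=17 kN/m over full span:
  R_A = wL/2 = 17·6/2 = 51 kN
  R_B = wL/2 = 17·6/2 = 51 kN
Superposition: R_A = 421/6 kN, R_B = 443/6 kN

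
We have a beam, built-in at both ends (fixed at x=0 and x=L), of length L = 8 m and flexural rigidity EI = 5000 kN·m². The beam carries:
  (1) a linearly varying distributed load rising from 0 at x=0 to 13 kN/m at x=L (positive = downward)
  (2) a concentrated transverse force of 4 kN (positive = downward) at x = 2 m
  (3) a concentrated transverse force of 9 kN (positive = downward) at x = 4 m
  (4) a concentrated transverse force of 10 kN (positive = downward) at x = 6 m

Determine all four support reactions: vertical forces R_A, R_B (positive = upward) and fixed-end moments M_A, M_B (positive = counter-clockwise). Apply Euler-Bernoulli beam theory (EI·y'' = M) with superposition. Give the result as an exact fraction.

R_A = 2003/80 kN, M_A = 2699/60 kN·m, R_B = 3997/80 kN, M_B = -1267/20 kN·m

Load 1 — triangular load w₀=13 kN/m (0→w₀ over full span):
  R_A = 3w₀L/20 = 3·13·8/20 = 78/5 kN
  M_A = w₀L²/30 = 13·8²/30 = 416/15 kN·m
  R_B = 7w₀L/20 = 7·13·8/20 = 182/5 kN
  M_B = -w₀L²/20 = -13·8²/20 = -208/5 kN·m
Load 2 — point force P=4 kN at a=2 m (b=L-a=6):
  R_A = Pb²(3a+b)/L³ = 4·6²·(3·2+6)/8³ = 27/8 kN
  M_A = Pab²/L² = 4·2·6²/8² = 9/2 kN·m
  R_B = Pa²(a+3b)/L³ = 4·2²·(2+3·6)/8³ = 5/8 kN
  M_B = -Pa²b/L² = -4·2²·6/8² = -3/2 kN·m
Load 3 — point force P=9 kN at a=4 m (b=L-a=4):
  R_A = Pb²(3a+b)/L³ = 9·4²·(3·4+4)/8³ = 9/2 kN
  M_A = Pab²/L² = 9·4·4²/8² = 9 kN·m
  R_B = Pa²(a+3b)/L³ = 9·4²·(4+3·4)/8³ = 9/2 kN
  M_B = -Pa²b/L² = -9·4²·4/8² = -9 kN·m
Load 4 — point force P=10 kN at a=6 m (b=L-a=2):
  R_A = Pb²(3a+b)/L³ = 10·2²·(3·6+2)/8³ = 25/16 kN
  M_A = Pab²/L² = 10·6·2²/8² = 15/4 kN·m
  R_B = Pa²(a+3b)/L³ = 10·6²·(6+3·2)/8³ = 135/16 kN
  M_B = -Pa²b/L² = -10·6²·2/8² = -45/4 kN·m
Superposition: R_A = 2003/80 kN, M_A = 2699/60 kN·m, R_B = 3997/80 kN, M_B = -1267/20 kN·m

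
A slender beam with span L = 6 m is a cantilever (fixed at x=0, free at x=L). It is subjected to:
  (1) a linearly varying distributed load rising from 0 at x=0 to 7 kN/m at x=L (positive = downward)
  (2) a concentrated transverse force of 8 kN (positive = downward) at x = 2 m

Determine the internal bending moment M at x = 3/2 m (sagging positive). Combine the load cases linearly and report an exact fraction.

Load 1 — triangular load w₀=7 kN/m (0→w₀ over full span):
  M_1 = w₀Lx/2 - w₀L²/3 - w₀x³/(6L) = 7·6·(3/2)/2 - 7·6²/3 - 7·(3/2)³/(6·6) = -1701/32 kN·m
Load 2 — point force P=8 kN at a=2 m (b=L-a=4):
  M_2 = -P(a-x)  [x≤a] = -8·(2-(3/2)) = -4 kN·m
Superposition: M = Σ M_i = -1829/32 kN·m ≈ -57.156250 kN·m

M(3/2) = -1829/32 kN·m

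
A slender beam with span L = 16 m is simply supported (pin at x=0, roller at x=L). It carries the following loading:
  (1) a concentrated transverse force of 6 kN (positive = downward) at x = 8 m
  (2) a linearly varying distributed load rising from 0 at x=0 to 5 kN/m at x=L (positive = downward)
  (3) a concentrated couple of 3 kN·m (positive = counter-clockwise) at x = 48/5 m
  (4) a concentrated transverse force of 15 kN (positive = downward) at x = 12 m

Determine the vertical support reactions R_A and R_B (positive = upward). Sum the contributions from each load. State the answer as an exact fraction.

R_A = 973/48 kN, R_B = 1955/48 kN

Load 1 — point force P=6 kN at a=8 m (b=L-a=8):
  R_A = Pb/L = 6·8/16 = 3 kN
  R_B = Pa/L = 6·8/16 = 3 kN
Load 2 — triangular load w₀=5 kN/m (0→w₀ over full span):
  R_A = w₀L/6 = 5·16/6 = 40/3 kN
  R_B = w₀L/3 = 5·16/3 = 80/3 kN
Load 3 — applied couple M₀=3 kN·m at a=48/5 m (b=L-a=32/5):
  R_A = M₀/L = 3/16 kN
  R_B = -M₀/L = -3/16 kN
Load 4 — point force P=15 kN at a=12 m (b=L-a=4):
  R_A = Pb/L = 15·4/16 = 15/4 kN
  R_B = Pa/L = 15·12/16 = 45/4 kN
Superposition: R_A = 973/48 kN, R_B = 1955/48 kN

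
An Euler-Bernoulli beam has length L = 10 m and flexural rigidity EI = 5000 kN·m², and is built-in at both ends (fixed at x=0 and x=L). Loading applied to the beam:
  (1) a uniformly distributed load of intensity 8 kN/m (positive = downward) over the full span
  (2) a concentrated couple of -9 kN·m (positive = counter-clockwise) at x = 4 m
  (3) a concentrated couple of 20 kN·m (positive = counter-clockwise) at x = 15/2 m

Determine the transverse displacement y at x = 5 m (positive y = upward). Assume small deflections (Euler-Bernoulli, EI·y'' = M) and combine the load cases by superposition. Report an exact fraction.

y(5) = -2983/60000 m

Load 1 — uniform load w=8 kN/m over full span:
  y_1 = -wx²(L-x)²/(24EI) = -8·5²·(10-5)²/(24·5000) = -1/24 m
Load 2 — applied couple M₀=-9 kN·m at a=4 m (b=L-a=6):
  y_2 = (R_Ax³/6 - M_Ax²/2 - M₀(x-a)²/2)/EI  [x>a] with R_A=-162/125, M_A=-27/25 = ((-162/125)·5³/6 - (-27/25)·5²/2 - (-9)·(5-4)²/2)/5000 = -9/5000 m
Load 3 — applied couple M₀=20 kN·m at a=15/2 m (b=L-a=5/2):
  y_3 = (R_Ax³/6 - M_Ax²/2)/EI  [x≤a] with R_A=9/4, M_A=25/4 = ((9/4)·5³/6 - (25/4)·5²/2)/5000 = -1/160 m
Superposition: y = Σ y_i = -2983/60000 m ≈ -0.049717 m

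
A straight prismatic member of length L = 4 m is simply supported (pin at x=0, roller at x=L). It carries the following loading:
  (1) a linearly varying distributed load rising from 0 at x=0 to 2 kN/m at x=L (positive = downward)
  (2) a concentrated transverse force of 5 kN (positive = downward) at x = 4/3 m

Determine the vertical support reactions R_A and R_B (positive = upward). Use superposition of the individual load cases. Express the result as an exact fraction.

Load 1 — triangular load w₀=2 kN/m (0→w₀ over full span):
  R_A = w₀L/6 = 2·4/6 = 4/3 kN
  R_B = w₀L/3 = 2·4/3 = 8/3 kN
Load 2 — point force P=5 kN at a=4/3 m (b=L-a=8/3):
  R_A = Pb/L = 5·(8/3)/4 = 10/3 kN
  R_B = Pa/L = 5·(4/3)/4 = 5/3 kN
Superposition: R_A = 14/3 kN, R_B = 13/3 kN

R_A = 14/3 kN, R_B = 13/3 kN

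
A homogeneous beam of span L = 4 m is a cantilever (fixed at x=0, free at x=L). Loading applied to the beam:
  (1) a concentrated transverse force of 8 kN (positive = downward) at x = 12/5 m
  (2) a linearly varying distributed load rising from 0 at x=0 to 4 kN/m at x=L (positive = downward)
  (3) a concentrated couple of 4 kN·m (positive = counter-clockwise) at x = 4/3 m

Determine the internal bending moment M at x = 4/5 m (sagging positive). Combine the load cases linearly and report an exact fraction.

Load 1 — point force P=8 kN at a=12/5 m (b=L-a=8/5):
  M_1 = -P(a-x)  [x≤a] = -8·((12/5)-(4/5)) = -64/5 kN·m
Load 2 — triangular load w₀=4 kN/m (0→w₀ over full span):
  M_2 = w₀Lx/2 - w₀L²/3 - w₀x³/(6L) = 4·4·(4/5)/2 - 4·4²/3 - 4·(4/5)³/(6·4) = -5632/375 kN·m
Load 3 — applied couple M₀=4 kN·m at a=4/3 m (b=L-a=8/3):
  M_3 = M₀  [x≤a] = 4 = 4 kN·m
Superposition: M = Σ M_i = -8932/375 kN·m ≈ -23.818667 kN·m

M(4/5) = -8932/375 kN·m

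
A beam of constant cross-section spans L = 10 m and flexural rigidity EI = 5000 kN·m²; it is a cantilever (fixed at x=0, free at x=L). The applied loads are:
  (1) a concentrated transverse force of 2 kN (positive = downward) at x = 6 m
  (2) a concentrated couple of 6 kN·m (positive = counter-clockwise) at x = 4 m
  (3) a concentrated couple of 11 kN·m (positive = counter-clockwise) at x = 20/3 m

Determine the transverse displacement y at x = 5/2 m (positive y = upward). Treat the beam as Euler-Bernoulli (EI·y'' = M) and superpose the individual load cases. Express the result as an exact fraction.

Load 1 — point force P=2 kN at a=6 m (b=L-a=4):
  y_1 = -Px²(3a-x)/(6EI)  [x≤a] = -2·(5/2)²·(3·6-(5/2))/(6·5000) = -31/4800 m
Load 2 — applied couple M₀=6 kN·m at a=4 m (b=L-a=6):
  y_2 = M₀x²/(2EI)  [x≤a] = 6·(5/2)²/(2·5000) = 3/800 m
Load 3 — applied couple M₀=11 kN·m at a=20/3 m (b=L-a=10/3):
  y_3 = M₀x²/(2EI)  [x≤a] = 11·(5/2)²/(2·5000) = 11/1600 m
Superposition: y = Σ y_i = 1/240 m ≈ 0.004167 m

y(5/2) = 1/240 m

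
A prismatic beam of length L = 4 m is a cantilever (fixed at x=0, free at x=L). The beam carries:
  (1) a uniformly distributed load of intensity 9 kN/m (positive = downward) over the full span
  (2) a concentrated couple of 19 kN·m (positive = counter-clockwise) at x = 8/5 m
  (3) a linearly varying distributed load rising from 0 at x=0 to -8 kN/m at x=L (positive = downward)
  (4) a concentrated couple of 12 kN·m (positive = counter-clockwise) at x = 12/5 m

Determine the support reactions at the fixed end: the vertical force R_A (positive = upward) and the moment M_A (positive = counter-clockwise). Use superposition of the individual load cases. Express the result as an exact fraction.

R_A = 20 kN, M_A = -5/3 kN·m

Load 1 — uniform load w=9 kN/m over full span:
  R_A = wL = 9·4 = 36 kN
  M_A = wL²/2 = 9·4²/2 = 72 kN·m
Load 2 — applied couple M₀=19 kN·m at a=8/5 m (b=L-a=12/5):
  R_A = 0 kN
  M_A = -M₀ = -19 kN·m
Load 3 — triangular load w₀=-8 kN/m (0→w₀ over full span):
  R_A = w₀L/2 = (-8)·4/2 = -16 kN
  M_A = w₀L²/3 = (-8)·4²/3 = -128/3 kN·m
Load 4 — applied couple M₀=12 kN·m at a=12/5 m (b=L-a=8/5):
  R_A = 0 kN
  M_A = -M₀ = -12 kN·m
Superposition: R_A = 20 kN, M_A = -5/3 kN·m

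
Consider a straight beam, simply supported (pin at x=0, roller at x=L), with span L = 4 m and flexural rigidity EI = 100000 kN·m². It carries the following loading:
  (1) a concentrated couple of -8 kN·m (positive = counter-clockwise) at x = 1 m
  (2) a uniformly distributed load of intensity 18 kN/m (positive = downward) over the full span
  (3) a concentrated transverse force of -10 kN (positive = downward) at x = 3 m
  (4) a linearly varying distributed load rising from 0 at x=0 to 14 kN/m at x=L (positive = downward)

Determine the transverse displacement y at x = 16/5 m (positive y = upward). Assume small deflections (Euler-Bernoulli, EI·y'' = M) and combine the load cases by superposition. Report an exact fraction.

y(16/5) = -736509/1562500000 m

Load 1 — applied couple M₀=-8 kN·m at a=1 m (b=L-a=3):
  y_1 = (M₀x³/(6L)-M₀(x-a)²/2+C₁x)/EI  [x>a] with C₁=M₀(3b²-L²)/(6L)=-11/3 = ((-8)·(16/5)³/(6·4)-(-8)·((16/5)-1)²/2+(-11/3)·(16/5))/100000 = -103/3125000 m
Load 2 — uniform load w=18 kN/m over full span:
  y_2 = -wx(L³-2Lx²+x³)/(24EI) = -18·(16/5)·(4³-2·4·(16/5)²+(16/5)³)/(24·100000) = -696/1953125 m
Load 3 — point force P=-10 kN at a=3 m (b=L-a=1):
  y_3 = -Pa(L-x)(2Lx-a²-x²)/(6LEI)  [x>a] = -(-10)·3·(4-(16/5))·(2·4·(16/5)-3²-(16/5)²)/(6·4·100000) = 159/2500000 m
Load 4 — triangular load w₀=14 kN/m (0→w₀ over full span):
  y_4 = -w₀x(7L⁴-10L²x²+3x⁴)/(360LEI) = -14·(16/5)·(7·4⁴-10·4²·(16/5)²+3·(16/5)⁴)/(360·4·100000) = -7112/48828125 m
Superposition: y = Σ y_i = -736509/1562500000 m ≈ -0.000471 m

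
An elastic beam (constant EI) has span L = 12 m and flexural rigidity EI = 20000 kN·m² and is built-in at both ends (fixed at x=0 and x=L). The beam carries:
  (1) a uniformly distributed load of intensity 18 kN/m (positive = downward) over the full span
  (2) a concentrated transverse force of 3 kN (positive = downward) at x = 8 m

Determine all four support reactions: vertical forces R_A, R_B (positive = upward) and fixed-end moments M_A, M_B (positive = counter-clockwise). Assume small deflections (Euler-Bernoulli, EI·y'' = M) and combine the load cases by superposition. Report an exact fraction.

Load 1 — uniform load w=18 kN/m over full span:
  R_A = wL/2 = 18·12/2 = 108 kN
  M_A = wL²/12 = 18·12²/12 = 216 kN·m
  R_B = wL/2 = 18·12/2 = 108 kN
  M_B = -wL²/12 = -18·12²/12 = -216 kN·m
Load 2 — point force P=3 kN at a=8 m (b=L-a=4):
  R_A = Pb²(3a+b)/L³ = 3·4²·(3·8+4)/12³ = 7/9 kN
  M_A = Pab²/L² = 3·8·4²/12² = 8/3 kN·m
  R_B = Pa²(a+3b)/L³ = 3·8²·(8+3·4)/12³ = 20/9 kN
  M_B = -Pa²b/L² = -3·8²·4/12² = -16/3 kN·m
Superposition: R_A = 979/9 kN, M_A = 656/3 kN·m, R_B = 992/9 kN, M_B = -664/3 kN·m

R_A = 979/9 kN, M_A = 656/3 kN·m, R_B = 992/9 kN, M_B = -664/3 kN·m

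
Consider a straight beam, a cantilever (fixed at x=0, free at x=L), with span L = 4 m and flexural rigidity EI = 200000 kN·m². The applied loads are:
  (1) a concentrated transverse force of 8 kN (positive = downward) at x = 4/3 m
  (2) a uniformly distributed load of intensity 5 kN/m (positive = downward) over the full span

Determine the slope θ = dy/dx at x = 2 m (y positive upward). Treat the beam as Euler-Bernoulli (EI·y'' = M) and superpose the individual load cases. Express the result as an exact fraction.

Load 1 — point force P=8 kN at a=4/3 m (b=L-a=8/3):
  θ_1 = -Pa²/(2EI)  [x>a] = -8·(4/3)²/(2·200000) = -1/28125 rad
Load 2 — uniform load w=5 kN/m over full span:
  θ_2 = -wx(x²-3Lx+3L²)/(6EI) = -5·2·(2²-3·4·2+3·4²)/(6·200000) = -7/30000 rad
Superposition: θ = Σ θ_i = -121/450000 rad ≈ -0.000269 rad

θ(2) = -121/450000 rad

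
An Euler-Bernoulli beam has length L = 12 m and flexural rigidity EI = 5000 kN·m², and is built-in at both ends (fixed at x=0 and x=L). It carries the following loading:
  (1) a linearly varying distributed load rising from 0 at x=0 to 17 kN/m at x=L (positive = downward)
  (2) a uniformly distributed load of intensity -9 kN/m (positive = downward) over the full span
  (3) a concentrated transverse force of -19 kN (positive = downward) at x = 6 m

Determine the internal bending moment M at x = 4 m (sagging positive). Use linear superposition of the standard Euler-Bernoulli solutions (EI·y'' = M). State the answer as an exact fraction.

M(4) = -1783/90 kN·m

Load 1 — triangular load w₀=17 kN/m (0→w₀ over full span):
  M_1 = 3w₀Lx/20 - w₀L²/30 - w₀x³/(6L) = 3·17·12·4/20 - 17·12²/30 - 17·4³/(6·12) = 1156/45 kN·m
Load 2 — uniform load w=-9 kN/m over full span:
  M_2 = wLx/2 - wL²/12 - wx²/2 = (-9)·12·4/2 - (-9)·12²/12 - (-9)·4²/2 = -36 kN·m
Load 3 — point force P=-19 kN at a=6 m (b=L-a=6):
  M_3 = Pb²(3a+b)x/L³ - Pab²/L²  [x≤a] = (-19)·6²·(3·6+6)·4/12³ - (-19)·6·6²/12² = -19/2 kN·m
Superposition: M = Σ M_i = -1783/90 kN·m ≈ -19.811111 kN·m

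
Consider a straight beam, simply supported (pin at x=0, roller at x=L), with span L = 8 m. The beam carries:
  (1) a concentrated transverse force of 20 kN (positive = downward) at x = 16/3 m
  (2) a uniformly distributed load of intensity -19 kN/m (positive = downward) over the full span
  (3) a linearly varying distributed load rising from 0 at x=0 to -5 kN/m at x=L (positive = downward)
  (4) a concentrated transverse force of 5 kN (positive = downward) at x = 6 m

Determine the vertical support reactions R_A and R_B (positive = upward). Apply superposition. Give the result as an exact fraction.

R_A = -299/4 kN, R_B = -289/4 kN

Load 1 — point force P=20 kN at a=16/3 m (b=L-a=8/3):
  R_A = Pb/L = 20·(8/3)/8 = 20/3 kN
  R_B = Pa/L = 20·(16/3)/8 = 40/3 kN
Load 2 — uniform load w=-19 kN/m over full span:
  R_A = wL/2 = (-19)·8/2 = -76 kN
  R_B = wL/2 = (-19)·8/2 = -76 kN
Load 3 — triangular load w₀=-5 kN/m (0→w₀ over full span):
  R_A = w₀L/6 = (-5)·8/6 = -20/3 kN
  R_B = w₀L/3 = (-5)·8/3 = -40/3 kN
Load 4 — point force P=5 kN at a=6 m (b=L-a=2):
  R_A = Pb/L = 5·2/8 = 5/4 kN
  R_B = Pa/L = 5·6/8 = 15/4 kN
Superposition: R_A = -299/4 kN, R_B = -289/4 kN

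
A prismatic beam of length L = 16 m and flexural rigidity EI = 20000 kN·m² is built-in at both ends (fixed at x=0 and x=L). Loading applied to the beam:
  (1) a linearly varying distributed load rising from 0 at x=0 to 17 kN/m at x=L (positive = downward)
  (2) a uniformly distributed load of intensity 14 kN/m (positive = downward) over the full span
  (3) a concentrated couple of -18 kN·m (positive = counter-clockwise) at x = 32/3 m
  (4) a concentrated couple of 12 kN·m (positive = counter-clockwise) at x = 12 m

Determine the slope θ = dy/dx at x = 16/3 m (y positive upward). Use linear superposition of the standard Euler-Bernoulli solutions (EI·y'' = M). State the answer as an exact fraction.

Load 1 — triangular load w₀=17 kN/m (0→w₀ over full span):
  θ_1 = -w₀(2x(L-x)(L-2x)(x+2L)+x²(L-x)²)/(120LEI) = -17·(2·(16/3)·(16-(16/3))·(16-2·(16/3))·((16/3)+2·16)+(16/3)²·(16-(16/3))²)/(120·16·20000) = -8704/759375 rad
Load 2 — uniform load w=14 kN/m over full span:
  θ_2 = -wx(L-x)(L-2x)/(12EI) = -14·(16/3)·(16-(16/3))·(16-2·(16/3))/(12·20000) = -896/50625 rad
Load 3 — applied couple M₀=-18 kN·m at a=32/3 m (b=L-a=16/3):
  θ_3 = (R_Ax²/2 - M_Ax)/EI  [x≤a] with R_A=-3/2, M_A=-6 = ((-3/2)·(16/3)²/2 - (-6)·(16/3))/20000 = 1/1875 rad
Load 4 — applied couple M₀=12 kN·m at a=12 m (b=L-a=4):
  θ_4 = (R_Ax²/2 - M_Ax)/EI  [x≤a] with R_A=27/32, M_A=15/4 = ((27/32)·(16/3)²/2 - (15/4)·(16/3))/20000 = -1/2500 rad
Superposition: θ = Σ θ_i = -88171/3037500 rad ≈ -0.029027 rad

θ(16/3) = -88171/3037500 rad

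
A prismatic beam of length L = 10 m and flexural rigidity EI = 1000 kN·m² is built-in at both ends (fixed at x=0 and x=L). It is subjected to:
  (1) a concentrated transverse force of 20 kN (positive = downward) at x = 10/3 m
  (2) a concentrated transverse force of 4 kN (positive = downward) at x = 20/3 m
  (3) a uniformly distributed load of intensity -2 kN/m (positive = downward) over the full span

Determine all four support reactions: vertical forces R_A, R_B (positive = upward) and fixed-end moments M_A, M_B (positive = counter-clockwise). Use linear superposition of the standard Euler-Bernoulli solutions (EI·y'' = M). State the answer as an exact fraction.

R_A = 158/27 kN, M_A = 430/27 kN·m, R_B = -50/27 kN, M_B = -110/27 kN·m

Load 1 — point force P=20 kN at a=10/3 m (b=L-a=20/3):
  R_A = Pb²(3a+b)/L³ = 20·(20/3)²·(3·(10/3)+(20/3))/10³ = 400/27 kN
  M_A = Pab²/L² = 20·(10/3)·(20/3)²/10² = 800/27 kN·m
  R_B = Pa²(a+3b)/L³ = 20·(10/3)²·((10/3)+3·(20/3))/10³ = 140/27 kN
  M_B = -Pa²b/L² = -20·(10/3)²·(20/3)/10² = -400/27 kN·m
Load 2 — point force P=4 kN at a=20/3 m (b=L-a=10/3):
  R_A = Pb²(3a+b)/L³ = 4·(10/3)²·(3·(20/3)+(10/3))/10³ = 28/27 kN
  M_A = Pab²/L² = 4·(20/3)·(10/3)²/10² = 80/27 kN·m
  R_B = Pa²(a+3b)/L³ = 4·(20/3)²·((20/3)+3·(10/3))/10³ = 80/27 kN
  M_B = -Pa²b/L² = -4·(20/3)²·(10/3)/10² = -160/27 kN·m
Load 3 — uniform load w=-2 kN/m over full span:
  R_A = wL/2 = (-2)·10/2 = -10 kN
  M_A = wL²/12 = (-2)·10²/12 = -50/3 kN·m
  R_B = wL/2 = (-2)·10/2 = -10 kN
  M_B = -wL²/12 = -(-2)·10²/12 = 50/3 kN·m
Superposition: R_A = 158/27 kN, M_A = 430/27 kN·m, R_B = -50/27 kN, M_B = -110/27 kN·m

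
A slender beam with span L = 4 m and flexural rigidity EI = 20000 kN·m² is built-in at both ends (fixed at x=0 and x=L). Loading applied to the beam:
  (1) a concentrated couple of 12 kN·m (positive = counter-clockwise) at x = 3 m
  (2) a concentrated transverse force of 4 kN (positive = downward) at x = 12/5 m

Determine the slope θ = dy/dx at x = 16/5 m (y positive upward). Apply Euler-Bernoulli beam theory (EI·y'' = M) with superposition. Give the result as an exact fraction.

Load 1 — applied couple M₀=12 kN·m at a=3 m (b=L-a=1):
  θ_1 = (R_Ax²/2 - M_Ax - M₀(x-a))/EI  [x>a] with R_A=27/8, M_A=15/4 = ((27/8)·(16/5)²/2 - (15/4)·(16/5) - 12·((16/5)-3))/20000 = 9/62500 rad
Load 2 — point force P=4 kN at a=12/5 m (b=L-a=8/5):
  θ_2 = Pa²(L-x)(2bL-(3b+a)(L-x))/(2L³EI)  [x>a] = 4·(12/5)²·(4-(16/5))·(2·(8/5)·4-(3·(8/5)+(12/5))·(4-(16/5)))/(2·4³·20000) = 99/1953125 rad
Superposition: θ = Σ θ_i = 1521/7812500 rad ≈ 0.000195 rad

θ(16/5) = 1521/7812500 rad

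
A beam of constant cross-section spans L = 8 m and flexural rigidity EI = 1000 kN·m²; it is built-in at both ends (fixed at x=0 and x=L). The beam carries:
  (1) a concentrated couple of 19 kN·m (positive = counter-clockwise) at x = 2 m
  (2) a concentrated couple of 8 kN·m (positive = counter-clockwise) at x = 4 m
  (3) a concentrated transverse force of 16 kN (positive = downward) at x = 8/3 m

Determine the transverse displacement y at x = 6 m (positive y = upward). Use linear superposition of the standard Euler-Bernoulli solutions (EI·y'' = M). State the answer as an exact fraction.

Load 1 — applied couple M₀=19 kN·m at a=2 m (b=L-a=6):
  y_1 = (R_Ax³/6 - M_Ax²/2 - M₀(x-a)²/2)/EI  [x>a] with R_A=171/64, M_A=-57/16 = ((171/64)·6³/6 - (-57/16)·6²/2 - 19·(6-2)²/2)/1000 = 133/16000 m
Load 2 — applied couple M₀=8 kN·m at a=4 m (b=L-a=4):
  y_2 = (R_Ax³/6 - M_Ax²/2 - M₀(x-a)²/2)/EI  [x>a] with R_A=3/2, M_A=2 = ((3/2)·6³/6 - 2·6²/2 - 8·(6-4)²/2)/1000 = 1/500 m
Load 3 — point force P=16 kN at a=8/3 m (b=L-a=16/3):
  y_3 = -Pa²(L-x)²(3bL-(3b+a)(L-x))/(6L³EI)  [x>a] = -16·(8/3)²·(8-6)²·(3·(16/3)·8-(3·(16/3)+(8/3))·(8-6))/(6·8³·1000) = -136/10125 m
Superposition: y = Σ y_i = -4043/1296000 m ≈ -0.003120 m

y(6) = -4043/1296000 m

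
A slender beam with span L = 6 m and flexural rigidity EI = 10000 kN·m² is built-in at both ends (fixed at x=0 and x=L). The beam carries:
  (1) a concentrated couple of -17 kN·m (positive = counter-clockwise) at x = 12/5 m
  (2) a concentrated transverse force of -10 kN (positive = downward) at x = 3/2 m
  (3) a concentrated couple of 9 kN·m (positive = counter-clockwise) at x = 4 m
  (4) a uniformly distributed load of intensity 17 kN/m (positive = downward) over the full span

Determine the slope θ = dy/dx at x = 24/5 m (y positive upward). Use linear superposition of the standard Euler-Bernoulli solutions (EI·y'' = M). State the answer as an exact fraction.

Load 1 — applied couple M₀=-17 kN·m at a=12/5 m (b=L-a=18/5):
  θ_1 = (R_Ax²/2 - M_Ax - M₀(x-a))/EI  [x>a] with R_A=-102/25, M_A=-51/25 = ((-102/25)·(24/5)²/2 - (-51/25)·(24/5) - (-17)·((24/5)-(12/5)))/10000 = 561/1562500 rad
Load 2 — point force P=-10 kN at a=3/2 m (b=L-a=9/2):
  θ_2 = Pa²(L-x)(2bL-(3b+a)(L-x))/(2L³EI)  [x>a] = (-10)·(3/2)²·(6-(24/5))·(2·(9/2)·6-(3·(9/2)+(3/2))·(6-(24/5)))/(2·6³·10000) = -9/40000 rad
Load 3 — applied couple M₀=9 kN·m at a=4 m (b=L-a=2):
  θ_3 = (R_Ax²/2 - M_Ax - M₀(x-a))/EI  [x>a] with R_A=2, M_A=3 = (2·(24/5)²/2 - 3·(24/5) - 9·((24/5)-4))/10000 = 9/62500 rad
Load 4 — uniform load w=17 kN/m over full span:
  θ_4 = -wx(L-x)(L-2x)/(12EI) = -17·(24/5)·(6-(24/5))·(6-2·(24/5))/(12·10000) = 459/156250 rad
Superposition: θ = Σ θ_i = 80391/25000000 rad ≈ 0.003216 rad

θ(24/5) = 80391/25000000 rad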